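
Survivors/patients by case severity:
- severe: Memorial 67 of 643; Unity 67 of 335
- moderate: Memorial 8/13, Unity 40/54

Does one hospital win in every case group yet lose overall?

No

Severe: Memorial 67/643 = 10.4%, Unity 67/335 = 20.0% → Unity
Moderate: Memorial 8/13 = 61.5%, Unity 40/54 = 74.1% → Unity
Overall: Memorial 75/656 = 11.4%, Unity 107/389 = 27.5% → Unity
Unity wins overall and in every case group — no reversal.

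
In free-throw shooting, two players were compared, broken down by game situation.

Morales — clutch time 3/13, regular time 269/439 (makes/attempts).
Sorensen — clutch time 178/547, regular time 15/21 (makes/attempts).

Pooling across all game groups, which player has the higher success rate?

Morales

Clutch time: Morales 3/13 = 23.1%, Sorensen 178/547 = 32.5% → Sorensen
Regular time: Morales 269/439 = 61.3%, Sorensen 15/21 = 71.4% → Sorensen
Overall: Morales 272/452 = 60.2%, Sorensen 193/568 = 34.0% → Morales
(Sorensen wins every game group but Morales wins overall — Sorensen's attempts skew toward the low-rate clutch time group.)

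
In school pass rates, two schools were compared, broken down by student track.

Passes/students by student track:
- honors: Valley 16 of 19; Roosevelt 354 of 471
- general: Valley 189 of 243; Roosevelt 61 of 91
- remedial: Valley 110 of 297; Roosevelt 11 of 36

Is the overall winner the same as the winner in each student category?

No

Honors: Valley 16/19 = 84.2%, Roosevelt 354/471 = 75.2% → Valley
General: Valley 189/243 = 77.8%, Roosevelt 61/91 = 67.0% → Valley
Remedial: Valley 110/297 = 37.0%, Roosevelt 11/36 = 30.6% → Valley
Overall: Valley 315/559 = 56.4%, Roosevelt 426/598 = 71.2% → Roosevelt
Valley wins each student group but Roosevelt wins overall — the comparison reverses. Valley's students skew toward remedial, which has a lower base rate.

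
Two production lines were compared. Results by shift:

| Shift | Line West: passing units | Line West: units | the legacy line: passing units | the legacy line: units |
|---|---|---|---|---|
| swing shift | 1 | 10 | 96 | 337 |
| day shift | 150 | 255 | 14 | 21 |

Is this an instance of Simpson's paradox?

Yes

Swing shift: Line West 1/10 = 10.0%, the legacy line 96/337 = 28.5% → the legacy line
Day shift: Line West 150/255 = 58.8%, the legacy line 14/21 = 66.7% → the legacy line
Overall: Line West 151/265 = 57.0%, the legacy line 110/358 = 30.7% → Line West
The legacy line wins each shift group but Line West wins overall — the comparison reverses. The legacy line's units skew toward swing shift, which has a lower base rate.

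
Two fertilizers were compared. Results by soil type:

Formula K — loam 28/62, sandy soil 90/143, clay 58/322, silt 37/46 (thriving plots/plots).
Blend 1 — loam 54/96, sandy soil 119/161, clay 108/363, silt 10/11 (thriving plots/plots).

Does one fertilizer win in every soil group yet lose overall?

No

Loam: Formula K 28/62 = 45.2%, Blend 1 54/96 = 56.2% → Blend 1
Sandy soil: Formula K 90/143 = 62.9%, Blend 1 119/161 = 73.9% → Blend 1
Clay: Formula K 58/322 = 18.0%, Blend 1 108/363 = 29.8% → Blend 1
Silt: Formula K 37/46 = 80.4%, Blend 1 10/11 = 90.9% → Blend 1
Overall: Formula K 213/573 = 37.2%, Blend 1 291/631 = 46.1% → Blend 1
Blend 1 wins overall and in every soil group — no reversal.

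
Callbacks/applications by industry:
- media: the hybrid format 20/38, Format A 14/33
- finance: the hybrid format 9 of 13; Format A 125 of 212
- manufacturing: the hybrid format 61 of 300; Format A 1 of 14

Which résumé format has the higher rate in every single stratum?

the hybrid format

Media: the hybrid format 20/38 = 52.6%, Format A 14/33 = 42.4% → the hybrid format
Finance: the hybrid format 9/13 = 69.2%, Format A 125/212 = 59.0% → the hybrid format
Manufacturing: the hybrid format 61/300 = 20.3%, Format A 1/14 = 7.1% → the hybrid format
The hybrid format has the higher rate in all 3 groups.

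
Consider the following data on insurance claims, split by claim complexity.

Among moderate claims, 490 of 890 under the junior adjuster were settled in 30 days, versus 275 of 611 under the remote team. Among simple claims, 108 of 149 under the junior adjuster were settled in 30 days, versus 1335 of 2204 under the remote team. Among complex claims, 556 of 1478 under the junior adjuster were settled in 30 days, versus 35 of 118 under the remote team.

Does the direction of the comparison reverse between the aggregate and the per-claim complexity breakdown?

Yes

Moderate: the junior adjuster 490/890 = 55.1%, the remote team 275/611 = 45.0% → the junior adjuster
Simple: the junior adjuster 108/149 = 72.5%, the remote team 1335/2204 = 60.6% → the junior adjuster
Complex: the junior adjuster 556/1478 = 37.6%, the remote team 35/118 = 29.7% → the junior adjuster
Overall: the junior adjuster 1154/2517 = 45.8%, the remote team 1645/2933 = 56.1% → the remote team
The junior adjuster wins each claim group but the remote team wins overall — the comparison reverses. The junior adjuster's claims skew toward complex, which has a lower base rate.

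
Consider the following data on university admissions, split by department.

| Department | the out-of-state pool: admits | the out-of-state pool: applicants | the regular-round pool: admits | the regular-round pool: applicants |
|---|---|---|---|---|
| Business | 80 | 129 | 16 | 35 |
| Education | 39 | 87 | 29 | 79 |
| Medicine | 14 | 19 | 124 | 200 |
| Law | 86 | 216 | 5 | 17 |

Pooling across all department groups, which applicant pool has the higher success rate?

the regular-round pool

Business: the out-of-state pool 80/129 = 62.0%, the regular-round pool 16/35 = 45.7% → the out-of-state pool
Education: the out-of-state pool 39/87 = 44.8%, the regular-round pool 29/79 = 36.7% → the out-of-state pool
Medicine: the out-of-state pool 14/19 = 73.7%, the regular-round pool 124/200 = 62.0% → the out-of-state pool
Law: the out-of-state pool 86/216 = 39.8%, the regular-round pool 5/17 = 29.4% → the out-of-state pool
Overall: the out-of-state pool 219/451 = 48.6%, the regular-round pool 174/331 = 52.6% → the regular-round pool
(The out-of-state pool wins every department group but the regular-round pool wins overall — the out-of-state pool's applicants skew toward the low-rate Law group.)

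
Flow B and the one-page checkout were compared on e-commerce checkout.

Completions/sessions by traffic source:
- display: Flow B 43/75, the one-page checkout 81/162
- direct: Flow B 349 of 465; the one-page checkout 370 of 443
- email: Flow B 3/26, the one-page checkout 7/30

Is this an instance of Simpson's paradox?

Display: Flow B 43/75 = 57.3%, the one-page checkout 81/162 = 50.0% → Flow B
Direct: Flow B 349/465 = 75.1%, the one-page checkout 370/443 = 83.5% → the one-page checkout
Email: Flow B 3/26 = 11.5%, the one-page checkout 7/30 = 23.3% → the one-page checkout
Overall: Flow B 395/566 = 69.8%, the one-page checkout 458/635 = 72.1% → the one-page checkout
Neither sweeps: Flow B wins 1 of 3 groups, the one-page checkout wins 2. The one-page checkout wins overall but not every group — no Simpson reversal.

No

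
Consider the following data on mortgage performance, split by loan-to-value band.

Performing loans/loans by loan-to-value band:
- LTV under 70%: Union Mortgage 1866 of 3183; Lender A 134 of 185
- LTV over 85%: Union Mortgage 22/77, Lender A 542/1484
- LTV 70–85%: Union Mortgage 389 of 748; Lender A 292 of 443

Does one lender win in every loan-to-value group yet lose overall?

Yes

LTV under 70%: Union Mortgage 1866/3183 = 58.6%, Lender A 134/185 = 72.4% → Lender A
LTV over 85%: Union Mortgage 22/77 = 28.6%, Lender A 542/1484 = 36.5% → Lender A
LTV 70–85%: Union Mortgage 389/748 = 52.0%, Lender A 292/443 = 65.9% → Lender A
Overall: Union Mortgage 2277/4008 = 56.8%, Lender A 968/2112 = 45.8% → Union Mortgage
Lender A wins each loan-to-value group but Union Mortgage wins overall — the comparison reverses. Lender A's loans skew toward LTV over 85%, which has a lower base rate.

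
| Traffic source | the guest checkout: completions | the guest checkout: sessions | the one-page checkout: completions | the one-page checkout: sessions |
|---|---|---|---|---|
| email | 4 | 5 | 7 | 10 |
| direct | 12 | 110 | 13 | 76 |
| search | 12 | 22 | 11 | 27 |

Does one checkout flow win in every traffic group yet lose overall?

No

Email: the guest checkout 4/5 = 80.0%, the one-page checkout 7/10 = 70.0% → the guest checkout
Direct: the guest checkout 12/110 = 10.9%, the one-page checkout 13/76 = 17.1% → the one-page checkout
Search: the guest checkout 12/22 = 54.5%, the one-page checkout 11/27 = 40.7% → the guest checkout
Overall: the guest checkout 28/137 = 20.4%, the one-page checkout 31/113 = 27.4% → the one-page checkout
Neither sweeps: the guest checkout wins 2 of 3 groups, the one-page checkout wins 1. The one-page checkout wins overall but not every group — no Simpson reversal.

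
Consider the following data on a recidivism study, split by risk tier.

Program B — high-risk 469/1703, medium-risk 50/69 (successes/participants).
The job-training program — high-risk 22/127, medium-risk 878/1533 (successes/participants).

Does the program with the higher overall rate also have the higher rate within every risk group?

No

High-risk: Program B 469/1703 = 27.5%, the job-training program 22/127 = 17.3% → Program B
Medium-risk: Program B 50/69 = 72.5%, the job-training program 878/1533 = 57.3% → Program B
Overall: Program B 519/1772 = 29.3%, the job-training program 900/1660 = 54.2% → the job-training program
Program B wins each risk group but the job-training program wins overall — the comparison reverses. Program B's participants skew toward high-risk, which has a lower base rate.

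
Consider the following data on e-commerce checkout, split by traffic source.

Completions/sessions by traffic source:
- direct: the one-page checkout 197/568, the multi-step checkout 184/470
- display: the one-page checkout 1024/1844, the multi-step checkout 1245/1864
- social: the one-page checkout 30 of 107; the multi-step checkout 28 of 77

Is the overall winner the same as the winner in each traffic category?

Yes

Direct: the one-page checkout 197/568 = 34.7%, the multi-step checkout 184/470 = 39.1% → the multi-step checkout
Display: the one-page checkout 1024/1844 = 55.5%, the multi-step checkout 1245/1864 = 66.8% → the multi-step checkout
Social: the one-page checkout 30/107 = 28.0%, the multi-step checkout 28/77 = 36.4% → the multi-step checkout
Overall: the one-page checkout 1251/2519 = 49.7%, the multi-step checkout 1457/2411 = 60.4% → the multi-step checkout
The multi-step checkout wins overall and in every traffic group — no reversal.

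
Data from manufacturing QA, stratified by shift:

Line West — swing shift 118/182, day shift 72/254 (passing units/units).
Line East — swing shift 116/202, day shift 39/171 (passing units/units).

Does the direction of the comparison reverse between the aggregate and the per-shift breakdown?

No

Swing shift: Line West 118/182 = 64.8%, Line East 116/202 = 57.4% → Line West
Day shift: Line West 72/254 = 28.3%, Line East 39/171 = 22.8% → Line West
Overall: Line West 190/436 = 43.6%, Line East 155/373 = 41.6% → Line West
Line West wins overall and in every shift group — no reversal.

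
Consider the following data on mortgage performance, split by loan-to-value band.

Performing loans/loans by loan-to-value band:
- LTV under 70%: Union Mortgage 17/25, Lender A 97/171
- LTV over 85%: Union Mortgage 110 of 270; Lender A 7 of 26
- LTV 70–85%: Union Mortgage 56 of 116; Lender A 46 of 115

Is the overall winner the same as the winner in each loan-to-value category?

LTV under 70%: Union Mortgage 17/25 = 68.0%, Lender A 97/171 = 56.7% → Union Mortgage
LTV over 85%: Union Mortgage 110/270 = 40.7%, Lender A 7/26 = 26.9% → Union Mortgage
LTV 70–85%: Union Mortgage 56/116 = 48.3%, Lender A 46/115 = 40.0% → Union Mortgage
Overall: Union Mortgage 183/411 = 44.5%, Lender A 150/312 = 48.1% → Lender A
Union Mortgage wins each loan-to-value group but Lender A wins overall — the comparison reverses. Union Mortgage's loans skew toward LTV over 85%, which has a lower base rate.

No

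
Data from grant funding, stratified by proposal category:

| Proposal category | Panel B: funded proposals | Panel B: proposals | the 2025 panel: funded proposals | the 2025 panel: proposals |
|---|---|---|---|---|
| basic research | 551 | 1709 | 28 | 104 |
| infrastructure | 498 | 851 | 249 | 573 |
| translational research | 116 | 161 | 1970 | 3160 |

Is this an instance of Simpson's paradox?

Basic research: Panel B 551/1709 = 32.2%, the 2025 panel 28/104 = 26.9% → Panel B
Infrastructure: Panel B 498/851 = 58.5%, the 2025 panel 249/573 = 43.5% → Panel B
Translational research: Panel B 116/161 = 72.0%, the 2025 panel 1970/3160 = 62.3% → Panel B
Overall: Panel B 1165/2721 = 42.8%, the 2025 panel 2247/3837 = 58.6% → the 2025 panel
Panel B wins each proposal group but the 2025 panel wins overall — the comparison reverses. Panel B's proposals skew toward basic research, which has a lower base rate.

Yes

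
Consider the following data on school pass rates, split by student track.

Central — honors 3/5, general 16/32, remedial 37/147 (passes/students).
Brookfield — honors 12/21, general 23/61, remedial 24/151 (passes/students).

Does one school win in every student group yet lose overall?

No

Honors: Central 3/5 = 60.0%, Brookfield 12/21 = 57.1% → Central
General: Central 16/32 = 50.0%, Brookfield 23/61 = 37.7% → Central
Remedial: Central 37/147 = 25.2%, Brookfield 24/151 = 15.9% → Central
Overall: Central 56/184 = 30.4%, Brookfield 59/233 = 25.3% → Central
Central wins overall and in every student group — no reversal.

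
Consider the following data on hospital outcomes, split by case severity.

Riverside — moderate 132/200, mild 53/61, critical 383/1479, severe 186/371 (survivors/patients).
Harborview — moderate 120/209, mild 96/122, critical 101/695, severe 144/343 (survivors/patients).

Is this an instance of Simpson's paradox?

Moderate: Riverside 132/200 = 66.0%, Harborview 120/209 = 57.4% → Riverside
Mild: Riverside 53/61 = 86.9%, Harborview 96/122 = 78.7% → Riverside
Critical: Riverside 383/1479 = 25.9%, Harborview 101/695 = 14.5% → Riverside
Severe: Riverside 186/371 = 50.1%, Harborview 144/343 = 42.0% → Riverside
Overall: Riverside 754/2111 = 35.7%, Harborview 461/1369 = 33.7% → Riverside
Riverside wins overall and in every case group — no reversal.

No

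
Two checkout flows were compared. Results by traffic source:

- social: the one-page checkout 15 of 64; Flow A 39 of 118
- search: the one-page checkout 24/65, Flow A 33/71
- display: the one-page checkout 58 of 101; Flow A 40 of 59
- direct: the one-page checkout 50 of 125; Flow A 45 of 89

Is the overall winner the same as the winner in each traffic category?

Social: the one-page checkout 15/64 = 23.4%, Flow A 39/118 = 33.1% → Flow A
Search: the one-page checkout 24/65 = 36.9%, Flow A 33/71 = 46.5% → Flow A
Display: the one-page checkout 58/101 = 57.4%, Flow A 40/59 = 67.8% → Flow A
Direct: the one-page checkout 50/125 = 40.0%, Flow A 45/89 = 50.6% → Flow A
Overall: the one-page checkout 147/355 = 41.4%, Flow A 157/337 = 46.6% → Flow A
Flow A wins overall and in every traffic group — no reversal.

Yes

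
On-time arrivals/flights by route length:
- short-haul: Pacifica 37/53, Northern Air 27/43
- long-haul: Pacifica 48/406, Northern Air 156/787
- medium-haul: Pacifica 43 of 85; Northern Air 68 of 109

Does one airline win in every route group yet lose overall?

No

Short-haul: Pacifica 37/53 = 69.8%, Northern Air 27/43 = 62.8% → Pacifica
Long-haul: Pacifica 48/406 = 11.8%, Northern Air 156/787 = 19.8% → Northern Air
Medium-haul: Pacifica 43/85 = 50.6%, Northern Air 68/109 = 62.4% → Northern Air
Overall: Pacifica 128/544 = 23.5%, Northern Air 251/939 = 26.7% → Northern Air
Neither sweeps: Pacifica wins 1 of 3 groups, Northern Air wins 2. Northern Air wins overall but not every group — no Simpson reversal.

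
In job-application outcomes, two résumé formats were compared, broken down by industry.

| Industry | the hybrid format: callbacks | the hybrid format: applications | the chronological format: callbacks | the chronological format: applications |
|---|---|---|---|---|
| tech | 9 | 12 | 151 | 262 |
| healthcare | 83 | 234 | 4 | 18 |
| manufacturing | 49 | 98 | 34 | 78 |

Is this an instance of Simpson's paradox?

Tech: the hybrid format 9/12 = 75.0%, the chronological format 151/262 = 57.6% → the hybrid format
Healthcare: the hybrid format 83/234 = 35.5%, the chronological format 4/18 = 22.2% → the hybrid format
Manufacturing: the hybrid format 49/98 = 50.0%, the chronological format 34/78 = 43.6% → the hybrid format
Overall: the hybrid format 141/344 = 41.0%, the chronological format 189/358 = 52.8% → the chronological format
The hybrid format wins each industry group but the chronological format wins overall — the comparison reverses. The hybrid format's applications skew toward healthcare, which has a lower base rate.

Yes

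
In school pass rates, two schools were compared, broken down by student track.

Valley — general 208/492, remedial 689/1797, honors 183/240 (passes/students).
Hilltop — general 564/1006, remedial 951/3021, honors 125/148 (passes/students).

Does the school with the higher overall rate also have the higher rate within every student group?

No

General: Valley 208/492 = 42.3%, Hilltop 564/1006 = 56.1% → Hilltop
Remedial: Valley 689/1797 = 38.3%, Hilltop 951/3021 = 31.5% → Valley
Honors: Valley 183/240 = 76.2%, Hilltop 125/148 = 84.5% → Hilltop
Overall: Valley 1080/2529 = 42.7%, Hilltop 1640/4175 = 39.3% → Valley
Neither sweeps: Valley wins 1 of 3 groups, Hilltop wins 2. Valley wins overall but not every group — no Simpson reversal.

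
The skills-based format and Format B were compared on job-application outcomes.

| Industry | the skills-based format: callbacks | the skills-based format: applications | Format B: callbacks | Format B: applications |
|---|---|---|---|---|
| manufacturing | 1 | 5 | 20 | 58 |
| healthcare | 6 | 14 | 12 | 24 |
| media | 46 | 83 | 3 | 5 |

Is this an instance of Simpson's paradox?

Manufacturing: the skills-based format 1/5 = 20.0%, Format B 20/58 = 34.5% → Format B
Healthcare: the skills-based format 6/14 = 42.9%, Format B 12/24 = 50.0% → Format B
Media: the skills-based format 46/83 = 55.4%, Format B 3/5 = 60.0% → Format B
Overall: the skills-based format 53/102 = 52.0%, Format B 35/87 = 40.2% → the skills-based format
Format B wins each industry group but the skills-based format wins overall — the comparison reverses. Format B's applications skew toward manufacturing, which has a lower base rate.

Yes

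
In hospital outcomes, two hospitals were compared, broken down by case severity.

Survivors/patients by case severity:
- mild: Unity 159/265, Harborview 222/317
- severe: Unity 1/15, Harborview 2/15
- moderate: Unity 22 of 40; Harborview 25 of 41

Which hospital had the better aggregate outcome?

Harborview

Mild: Unity 159/265 = 60.0%, Harborview 222/317 = 70.0% → Harborview
Severe: Unity 1/15 = 6.7%, Harborview 2/15 = 13.3% → Harborview
Moderate: Unity 22/40 = 55.0%, Harborview 25/41 = 61.0% → Harborview
Overall: Unity 182/320 = 56.9%, Harborview 249/373 = 66.8% → Harborview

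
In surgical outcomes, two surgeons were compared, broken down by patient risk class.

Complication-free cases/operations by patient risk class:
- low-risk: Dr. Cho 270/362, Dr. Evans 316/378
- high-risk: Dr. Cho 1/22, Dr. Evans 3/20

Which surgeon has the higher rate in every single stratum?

Low-risk: Dr. Cho 270/362 = 74.6%, Dr. Evans 316/378 = 83.6% → Dr. Evans
High-risk: Dr. Cho 1/22 = 4.5%, Dr. Evans 3/20 = 15.0% → Dr. Evans
Dr. Evans has the higher rate in both groups.

Dr. Evans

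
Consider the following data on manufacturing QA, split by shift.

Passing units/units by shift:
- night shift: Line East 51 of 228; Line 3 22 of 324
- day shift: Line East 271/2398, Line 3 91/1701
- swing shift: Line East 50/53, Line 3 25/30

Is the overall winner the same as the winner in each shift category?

Yes

Night shift: Line East 51/228 = 22.4%, Line 3 22/324 = 6.8% → Line East
Day shift: Line East 271/2398 = 11.3%, Line 3 91/1701 = 5.3% → Line East
Swing shift: Line East 50/53 = 94.3%, Line 3 25/30 = 83.3% → Line East
Overall: Line East 372/2679 = 13.9%, Line 3 138/2055 = 6.7% → Line East
Line East wins overall and in every shift group — no reversal.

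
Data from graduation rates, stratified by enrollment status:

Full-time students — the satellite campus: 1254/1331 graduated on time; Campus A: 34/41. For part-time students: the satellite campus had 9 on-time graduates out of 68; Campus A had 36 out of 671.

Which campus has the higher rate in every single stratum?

Full-time: the satellite campus 1254/1331 = 94.2%, Campus A 34/41 = 82.9% → the satellite campus
Part-time: the satellite campus 9/68 = 13.2%, Campus A 36/671 = 5.4% → the satellite campus
The satellite campus has the higher rate in both groups.

the satellite campus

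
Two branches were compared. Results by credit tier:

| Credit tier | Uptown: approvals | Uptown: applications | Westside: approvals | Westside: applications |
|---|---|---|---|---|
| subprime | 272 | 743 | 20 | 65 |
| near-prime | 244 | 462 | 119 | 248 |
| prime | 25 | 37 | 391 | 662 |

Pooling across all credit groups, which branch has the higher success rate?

Subprime: Uptown 272/743 = 36.6%, Westside 20/65 = 30.8% → Uptown
Near-prime: Uptown 244/462 = 52.8%, Westside 119/248 = 48.0% → Uptown
Prime: Uptown 25/37 = 67.6%, Westside 391/662 = 59.1% → Uptown
Overall: Uptown 541/1242 = 43.6%, Westside 530/975 = 54.4% → Westside
(Uptown wins every credit group but Westside wins overall — Uptown's applications skew toward the low-rate subprime group.)

Westside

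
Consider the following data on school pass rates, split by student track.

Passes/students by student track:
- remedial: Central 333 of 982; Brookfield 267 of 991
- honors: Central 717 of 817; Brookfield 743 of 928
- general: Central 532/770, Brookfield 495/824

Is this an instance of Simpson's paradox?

No

Remedial: Central 333/982 = 33.9%, Brookfield 267/991 = 26.9% → Central
Honors: Central 717/817 = 87.8%, Brookfield 743/928 = 80.1% → Central
General: Central 532/770 = 69.1%, Brookfield 495/824 = 60.1% → Central
Overall: Central 1582/2569 = 61.6%, Brookfield 1505/2743 = 54.9% → Central
Central wins overall and in every student group — no reversal.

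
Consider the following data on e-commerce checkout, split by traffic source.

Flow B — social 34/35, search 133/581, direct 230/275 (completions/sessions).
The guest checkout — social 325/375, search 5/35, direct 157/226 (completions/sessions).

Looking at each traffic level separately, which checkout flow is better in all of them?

Flow B

Social: Flow B 34/35 = 97.1%, the guest checkout 325/375 = 86.7% → Flow B
Search: Flow B 133/581 = 22.9%, the guest checkout 5/35 = 14.3% → Flow B
Direct: Flow B 230/275 = 83.6%, the guest checkout 157/226 = 69.5% → Flow B
Flow B has the higher rate in all 3 groups.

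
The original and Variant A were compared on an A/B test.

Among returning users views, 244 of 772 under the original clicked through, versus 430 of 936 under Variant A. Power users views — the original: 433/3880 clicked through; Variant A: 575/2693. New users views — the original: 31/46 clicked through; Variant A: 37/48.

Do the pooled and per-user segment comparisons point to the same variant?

Yes

Returning users: the original 244/772 = 31.6%, Variant A 430/936 = 45.9% → Variant A
Power users: the original 433/3880 = 11.2%, Variant A 575/2693 = 21.4% → Variant A
New users: the original 31/46 = 67.4%, Variant A 37/48 = 77.1% → Variant A
Overall: the original 708/4698 = 15.1%, Variant A 1042/3677 = 28.3% → Variant A
Variant A wins overall and in every user group — no reversal.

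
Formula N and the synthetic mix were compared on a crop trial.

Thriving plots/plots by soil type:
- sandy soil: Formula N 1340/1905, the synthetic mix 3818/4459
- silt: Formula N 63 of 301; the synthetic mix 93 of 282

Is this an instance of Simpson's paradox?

No

Sandy soil: Formula N 1340/1905 = 70.3%, the synthetic mix 3818/4459 = 85.6% → the synthetic mix
Silt: Formula N 63/301 = 20.9%, the synthetic mix 93/282 = 33.0% → the synthetic mix
Overall: Formula N 1403/2206 = 63.6%, the synthetic mix 3911/4741 = 82.5% → the synthetic mix
The synthetic mix wins overall and in every soil group — no reversal.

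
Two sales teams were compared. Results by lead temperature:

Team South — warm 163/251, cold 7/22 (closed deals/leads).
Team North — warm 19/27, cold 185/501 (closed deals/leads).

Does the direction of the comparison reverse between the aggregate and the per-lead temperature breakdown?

Yes

Warm: Team South 163/251 = 64.9%, Team North 19/27 = 70.4% → Team North
Cold: Team South 7/22 = 31.8%, Team North 185/501 = 36.9% → Team North
Overall: Team South 170/273 = 62.3%, Team North 204/528 = 38.6% → Team South
Team North wins each lead group but Team South wins overall — the comparison reverses. Team North's leads skew toward cold, which has a lower base rate.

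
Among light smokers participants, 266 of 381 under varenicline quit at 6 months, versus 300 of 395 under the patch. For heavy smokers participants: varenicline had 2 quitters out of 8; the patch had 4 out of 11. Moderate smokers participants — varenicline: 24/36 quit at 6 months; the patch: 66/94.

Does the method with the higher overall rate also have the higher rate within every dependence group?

Light smokers: varenicline 266/381 = 69.8%, the patch 300/395 = 75.9% → the patch
Heavy smokers: varenicline 2/8 = 25.0%, the patch 4/11 = 36.4% → the patch
Moderate smokers: varenicline 24/36 = 66.7%, the patch 66/94 = 70.2% → the patch
Overall: varenicline 292/425 = 68.7%, the patch 370/500 = 74.0% → the patch
The patch wins overall and in every dependence group — no reversal.

Yes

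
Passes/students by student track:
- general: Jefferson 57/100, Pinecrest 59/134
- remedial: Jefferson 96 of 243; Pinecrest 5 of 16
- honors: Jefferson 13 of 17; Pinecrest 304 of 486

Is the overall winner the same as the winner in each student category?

No

General: Jefferson 57/100 = 57.0%, Pinecrest 59/134 = 44.0% → Jefferson
Remedial: Jefferson 96/243 = 39.5%, Pinecrest 5/16 = 31.2% → Jefferson
Honors: Jefferson 13/17 = 76.5%, Pinecrest 304/486 = 62.6% → Jefferson
Overall: Jefferson 166/360 = 46.1%, Pinecrest 368/636 = 57.9% → Pinecrest
Jefferson wins each student group but Pinecrest wins overall — the comparison reverses. Jefferson's students skew toward remedial, which has a lower base rate.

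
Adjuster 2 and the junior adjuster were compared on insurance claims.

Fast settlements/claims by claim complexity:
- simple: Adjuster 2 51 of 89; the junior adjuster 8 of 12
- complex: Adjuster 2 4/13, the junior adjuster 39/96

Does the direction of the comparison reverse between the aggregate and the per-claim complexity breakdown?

Yes

Simple: Adjuster 2 51/89 = 57.3%, the junior adjuster 8/12 = 66.7% → the junior adjuster
Complex: Adjuster 2 4/13 = 30.8%, the junior adjuster 39/96 = 40.6% → the junior adjuster
Overall: Adjuster 2 55/102 = 53.9%, the junior adjuster 47/108 = 43.5% → Adjuster 2
The junior adjuster wins each claim group but Adjuster 2 wins overall — the comparison reverses. The junior adjuster's claims skew toward complex, which has a lower base rate.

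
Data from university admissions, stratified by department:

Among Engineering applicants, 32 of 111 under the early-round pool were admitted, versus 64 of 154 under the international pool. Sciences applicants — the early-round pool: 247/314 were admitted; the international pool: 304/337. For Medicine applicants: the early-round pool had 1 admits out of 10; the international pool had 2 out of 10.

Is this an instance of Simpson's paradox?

Engineering: the early-round pool 32/111 = 28.8%, the international pool 64/154 = 41.6% → the international pool
Sciences: the early-round pool 247/314 = 78.7%, the international pool 304/337 = 90.2% → the international pool
Medicine: the early-round pool 1/10 = 10.0%, the international pool 2/10 = 20.0% → the international pool
Overall: the early-round pool 280/435 = 64.4%, the international pool 370/501 = 73.9% → the international pool
The international pool wins overall and in every department group — no reversal.

No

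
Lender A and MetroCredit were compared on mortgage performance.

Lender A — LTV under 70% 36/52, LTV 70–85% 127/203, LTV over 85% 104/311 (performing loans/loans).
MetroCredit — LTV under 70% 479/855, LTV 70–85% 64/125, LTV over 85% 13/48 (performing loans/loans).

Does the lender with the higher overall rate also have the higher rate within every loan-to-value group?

LTV under 70%: Lender A 36/52 = 69.2%, MetroCredit 479/855 = 56.0% → Lender A
LTV 70–85%: Lender A 127/203 = 62.6%, MetroCredit 64/125 = 51.2% → Lender A
LTV over 85%: Lender A 104/311 = 33.4%, MetroCredit 13/48 = 27.1% → Lender A
Overall: Lender A 267/566 = 47.2%, MetroCredit 556/1028 = 54.1% → MetroCredit
Lender A wins each loan-to-value group but MetroCredit wins overall — the comparison reverses. Lender A's loans skew toward LTV over 85%, which has a lower base rate.

No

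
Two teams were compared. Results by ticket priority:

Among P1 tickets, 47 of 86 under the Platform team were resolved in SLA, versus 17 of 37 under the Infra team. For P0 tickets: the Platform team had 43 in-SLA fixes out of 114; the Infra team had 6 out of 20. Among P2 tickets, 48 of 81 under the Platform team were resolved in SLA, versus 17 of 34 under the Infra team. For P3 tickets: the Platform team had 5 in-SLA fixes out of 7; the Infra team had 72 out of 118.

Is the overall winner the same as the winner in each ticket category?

No

P1: the Platform team 47/86 = 54.7%, the Infra team 17/37 = 45.9% → the Platform team
P0: the Platform team 43/114 = 37.7%, the Infra team 6/20 = 30.0% → the Platform team
P2: the Platform team 48/81 = 59.3%, the Infra team 17/34 = 50.0% → the Platform team
P3: the Platform team 5/7 = 71.4%, the Infra team 72/118 = 61.0% → the Platform team
Overall: the Platform team 143/288 = 49.7%, the Infra team 112/209 = 53.6% → the Infra team
The Platform team wins each ticket group but the Infra team wins overall — the comparison reverses. The Platform team's tickets skew toward P0, which has a lower base rate.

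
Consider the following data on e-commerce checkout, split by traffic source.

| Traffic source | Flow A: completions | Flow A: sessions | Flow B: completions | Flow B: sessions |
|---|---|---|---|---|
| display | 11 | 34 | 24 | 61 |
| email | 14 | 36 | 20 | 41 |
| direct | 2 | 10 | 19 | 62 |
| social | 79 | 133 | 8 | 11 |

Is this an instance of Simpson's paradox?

Yes

Display: Flow A 11/34 = 32.4%, Flow B 24/61 = 39.3% → Flow B
Email: Flow A 14/36 = 38.9%, Flow B 20/41 = 48.8% → Flow B
Direct: Flow A 2/10 = 20.0%, Flow B 19/62 = 30.6% → Flow B
Social: Flow A 79/133 = 59.4%, Flow B 8/11 = 72.7% → Flow B
Overall: Flow A 106/213 = 49.8%, Flow B 71/175 = 40.6% → Flow A
Flow B wins each traffic group but Flow A wins overall — the comparison reverses. Flow B's sessions skew toward direct, which has a lower base rate.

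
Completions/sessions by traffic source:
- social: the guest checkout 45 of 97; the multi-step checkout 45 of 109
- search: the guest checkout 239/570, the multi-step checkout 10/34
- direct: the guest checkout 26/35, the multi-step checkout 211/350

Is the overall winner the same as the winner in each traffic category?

No

Social: the guest checkout 45/97 = 46.4%, the multi-step checkout 45/109 = 41.3% → the guest checkout
Search: the guest checkout 239/570 = 41.9%, the multi-step checkout 10/34 = 29.4% → the guest checkout
Direct: the guest checkout 26/35 = 74.3%, the multi-step checkout 211/350 = 60.3% → the guest checkout
Overall: the guest checkout 310/702 = 44.2%, the multi-step checkout 266/493 = 54.0% → the multi-step checkout
The guest checkout wins each traffic group but the multi-step checkout wins overall — the comparison reverses. The guest checkout's sessions skew toward search, which has a lower base rate.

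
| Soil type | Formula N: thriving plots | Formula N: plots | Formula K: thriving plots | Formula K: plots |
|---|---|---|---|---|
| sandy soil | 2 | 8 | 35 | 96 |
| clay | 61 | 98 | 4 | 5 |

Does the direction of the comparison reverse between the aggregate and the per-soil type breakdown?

Sandy soil: Formula N 2/8 = 25.0%, Formula K 35/96 = 36.5% → Formula K
Clay: Formula N 61/98 = 62.2%, Formula K 4/5 = 80.0% → Formula K
Overall: Formula N 63/106 = 59.4%, Formula K 39/101 = 38.6% → Formula N
Formula K wins each soil group but Formula N wins overall — the comparison reverses. Formula K's plots skew toward sandy soil, which has a lower base rate.

Yes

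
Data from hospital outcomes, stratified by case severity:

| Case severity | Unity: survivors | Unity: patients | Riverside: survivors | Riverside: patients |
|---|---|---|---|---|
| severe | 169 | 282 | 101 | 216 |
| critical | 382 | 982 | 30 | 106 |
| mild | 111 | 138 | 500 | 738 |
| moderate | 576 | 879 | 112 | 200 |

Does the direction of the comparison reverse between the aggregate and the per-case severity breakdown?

Yes

Severe: Unity 169/282 = 59.9%, Riverside 101/216 = 46.8% → Unity
Critical: Unity 382/982 = 38.9%, Riverside 30/106 = 28.3% → Unity
Mild: Unity 111/138 = 80.4%, Riverside 500/738 = 67.8% → Unity
Moderate: Unity 576/879 = 65.5%, Riverside 112/200 = 56.0% → Unity
Overall: Unity 1238/2281 = 54.3%, Riverside 743/1260 = 59.0% → Riverside
Unity wins each case group but Riverside wins overall — the comparison reverses. Unity's patients skew toward critical, which has a lower base rate.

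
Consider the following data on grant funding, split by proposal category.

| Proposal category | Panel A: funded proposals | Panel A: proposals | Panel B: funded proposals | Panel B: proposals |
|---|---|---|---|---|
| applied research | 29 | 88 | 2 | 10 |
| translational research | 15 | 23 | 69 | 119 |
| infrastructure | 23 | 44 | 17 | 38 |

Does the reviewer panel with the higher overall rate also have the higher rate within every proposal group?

No

Applied research: Panel A 29/88 = 33.0%, Panel B 2/10 = 20.0% → Panel A
Translational research: Panel A 15/23 = 65.2%, Panel B 69/119 = 58.0% → Panel A
Infrastructure: Panel A 23/44 = 52.3%, Panel B 17/38 = 44.7% → Panel A
Overall: Panel A 67/155 = 43.2%, Panel B 88/167 = 52.7% → Panel B
Panel A wins each proposal group but Panel B wins overall — the comparison reverses. Panel A's proposals skew toward applied research, which has a lower base rate.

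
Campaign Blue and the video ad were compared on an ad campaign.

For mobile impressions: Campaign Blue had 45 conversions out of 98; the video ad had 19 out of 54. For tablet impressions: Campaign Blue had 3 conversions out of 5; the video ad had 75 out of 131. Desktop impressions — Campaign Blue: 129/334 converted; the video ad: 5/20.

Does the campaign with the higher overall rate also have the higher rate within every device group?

No

Mobile: Campaign Blue 45/98 = 45.9%, the video ad 19/54 = 35.2% → Campaign Blue
Tablet: Campaign Blue 3/5 = 60.0%, the video ad 75/131 = 57.3% → Campaign Blue
Desktop: Campaign Blue 129/334 = 38.6%, the video ad 5/20 = 25.0% → Campaign Blue
Overall: Campaign Blue 177/437 = 40.5%, the video ad 99/205 = 48.3% → the video ad
Campaign Blue wins each device group but the video ad wins overall — the comparison reverses. Campaign Blue's impressions skew toward desktop, which has a lower base rate.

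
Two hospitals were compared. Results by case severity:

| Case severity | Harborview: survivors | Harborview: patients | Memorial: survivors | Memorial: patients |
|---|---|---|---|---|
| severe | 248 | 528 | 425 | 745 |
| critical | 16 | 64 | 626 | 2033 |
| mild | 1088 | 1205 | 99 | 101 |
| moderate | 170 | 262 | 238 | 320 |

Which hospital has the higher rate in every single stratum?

Memorial

Severe: Harborview 248/528 = 47.0%, Memorial 425/745 = 57.0% → Memorial
Critical: Harborview 16/64 = 25.0%, Memorial 626/2033 = 30.8% → Memorial
Mild: Harborview 1088/1205 = 90.3%, Memorial 99/101 = 98.0% → Memorial
Moderate: Harborview 170/262 = 64.9%, Memorial 238/320 = 74.4% → Memorial
Memorial has the higher rate in all 4 groups.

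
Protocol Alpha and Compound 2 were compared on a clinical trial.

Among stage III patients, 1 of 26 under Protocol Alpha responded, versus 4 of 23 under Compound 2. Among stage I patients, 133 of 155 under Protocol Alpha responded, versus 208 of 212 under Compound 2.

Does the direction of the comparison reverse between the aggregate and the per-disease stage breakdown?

Stage III: Protocol Alpha 1/26 = 3.8%, Compound 2 4/23 = 17.4% → Compound 2
Stage I: Protocol Alpha 133/155 = 85.8%, Compound 2 208/212 = 98.1% → Compound 2
Overall: Protocol Alpha 134/181 = 74.0%, Compound 2 212/235 = 90.2% → Compound 2
Compound 2 wins overall and in every disease group — no reversal.

No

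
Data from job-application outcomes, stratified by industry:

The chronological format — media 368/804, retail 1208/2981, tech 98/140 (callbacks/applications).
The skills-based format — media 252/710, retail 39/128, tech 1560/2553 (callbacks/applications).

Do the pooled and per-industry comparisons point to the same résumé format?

No

Media: the chronological format 368/804 = 45.8%, the skills-based format 252/710 = 35.5% → the chronological format
Retail: the chronological format 1208/2981 = 40.5%, the skills-based format 39/128 = 30.5% → the chronological format
Tech: the chronological format 98/140 = 70.0%, the skills-based format 1560/2553 = 61.1% → the chronological format
Overall: the chronological format 1674/3925 = 42.6%, the skills-based format 1851/3391 = 54.6% → the skills-based format
The chronological format wins each industry group but the skills-based format wins overall — the comparison reverses. The chronological format's applications skew toward retail, which has a lower base rate.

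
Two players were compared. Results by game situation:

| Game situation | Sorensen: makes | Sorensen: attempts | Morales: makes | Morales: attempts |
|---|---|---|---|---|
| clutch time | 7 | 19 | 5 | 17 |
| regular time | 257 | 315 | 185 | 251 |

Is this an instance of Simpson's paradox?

No

Clutch time: Sorensen 7/19 = 36.8%, Morales 5/17 = 29.4% → Sorensen
Regular time: Sorensen 257/315 = 81.6%, Morales 185/251 = 73.7% → Sorensen
Overall: Sorensen 264/334 = 79.0%, Morales 190/268 = 70.9% → Sorensen
Sorensen wins overall and in every game group — no reversal.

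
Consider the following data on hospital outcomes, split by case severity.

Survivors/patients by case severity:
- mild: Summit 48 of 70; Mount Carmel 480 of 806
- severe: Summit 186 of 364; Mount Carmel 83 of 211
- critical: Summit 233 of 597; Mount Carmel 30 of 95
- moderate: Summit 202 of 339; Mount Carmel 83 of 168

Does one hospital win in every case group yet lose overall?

Yes

Mild: Summit 48/70 = 68.6%, Mount Carmel 480/806 = 59.6% → Summit
Severe: Summit 186/364 = 51.1%, Mount Carmel 83/211 = 39.3% → Summit
Critical: Summit 233/597 = 39.0%, Mount Carmel 30/95 = 31.6% → Summit
Moderate: Summit 202/339 = 59.6%, Mount Carmel 83/168 = 49.4% → Summit
Overall: Summit 669/1370 = 48.8%, Mount Carmel 676/1280 = 52.8% → Mount Carmel
Summit wins each case group but Mount Carmel wins overall — the comparison reverses. Summit's patients skew toward critical, which has a lower base rate.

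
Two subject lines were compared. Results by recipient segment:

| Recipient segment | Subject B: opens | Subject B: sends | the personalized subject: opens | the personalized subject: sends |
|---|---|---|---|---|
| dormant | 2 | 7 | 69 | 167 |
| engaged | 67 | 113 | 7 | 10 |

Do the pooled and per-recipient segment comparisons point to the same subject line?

No

Dormant: Subject B 2/7 = 28.6%, the personalized subject 69/167 = 41.3% → the personalized subject
Engaged: Subject B 67/113 = 59.3%, the personalized subject 7/10 = 70.0% → the personalized subject
Overall: Subject B 69/120 = 57.5%, the personalized subject 76/177 = 42.9% → Subject B
The personalized subject wins each recipient group but Subject B wins overall — the comparison reverses. The personalized subject's sends skew toward dormant, which has a lower base rate.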